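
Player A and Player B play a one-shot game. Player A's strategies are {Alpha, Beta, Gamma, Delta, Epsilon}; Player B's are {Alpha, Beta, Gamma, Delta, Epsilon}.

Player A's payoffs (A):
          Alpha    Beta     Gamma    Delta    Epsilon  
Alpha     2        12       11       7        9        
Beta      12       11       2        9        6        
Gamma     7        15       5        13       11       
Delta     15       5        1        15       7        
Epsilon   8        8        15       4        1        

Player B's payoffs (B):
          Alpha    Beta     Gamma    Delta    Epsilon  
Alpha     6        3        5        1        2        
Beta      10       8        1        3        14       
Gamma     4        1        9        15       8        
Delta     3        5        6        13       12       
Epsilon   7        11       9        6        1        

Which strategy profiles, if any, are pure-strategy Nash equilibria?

(Delta, Delta)

Check mutual best responses: a cell is a NE iff neither player can gain by unilaterally deviating.
Player A's best responses — vs Alpha: Delta (payoff 15); vs Beta: Gamma (payoff 15); vs Gamma: Epsilon (payoff 15); vs Delta: Delta (payoff 15); vs Epsilon: Gamma (payoff 11).
Player B's best responses — vs Alpha: Alpha (payoff 6); vs Beta: Epsilon (payoff 14); vs Gamma: Delta (payoff 15); vs Delta: Delta (payoff 13); vs Epsilon: Beta (payoff 11).
The only mutual best response is (Delta, Delta); neither player gains by switching there.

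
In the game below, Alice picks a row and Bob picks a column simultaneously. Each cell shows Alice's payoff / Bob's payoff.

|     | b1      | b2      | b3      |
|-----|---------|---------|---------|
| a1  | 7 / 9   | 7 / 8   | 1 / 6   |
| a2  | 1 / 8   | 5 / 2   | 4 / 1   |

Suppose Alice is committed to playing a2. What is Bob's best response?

With Alice fixed at a2, Bob's payoffs are: b1 → 8, b2 → 2, b3 → 1.
The maximum is 8, achieved by b1.

b1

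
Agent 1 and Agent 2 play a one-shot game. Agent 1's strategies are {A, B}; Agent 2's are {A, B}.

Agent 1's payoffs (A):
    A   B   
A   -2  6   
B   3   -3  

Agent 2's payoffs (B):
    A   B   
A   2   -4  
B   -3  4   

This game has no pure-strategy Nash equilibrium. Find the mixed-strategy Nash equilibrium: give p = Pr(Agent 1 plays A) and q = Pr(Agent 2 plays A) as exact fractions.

p = 7/13, q = 9/14

Each player's mixing probability is pinned down by making the *other* player indifferent.
Agent 2 indifferent between A and B: p·2 + (1−p)·(-3) = p·(-4) + (1−p)·4 ⟹ (-3) + 5p = 4 + (-8)p ⟹ p = 7/13.
Agent 1 indifferent between A and B: q·(-2) + (1−q)·6 = q·3 + (1−q)·(-3) ⟹ 6 + (-8)q = (-3) + 6q ⟹ q = 9/14.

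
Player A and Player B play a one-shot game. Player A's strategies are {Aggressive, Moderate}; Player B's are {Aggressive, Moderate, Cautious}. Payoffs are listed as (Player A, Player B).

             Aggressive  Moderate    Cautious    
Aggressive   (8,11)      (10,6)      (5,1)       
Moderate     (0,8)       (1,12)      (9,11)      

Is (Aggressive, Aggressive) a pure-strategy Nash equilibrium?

Yes

Holding Player B at Aggressive: Player A gets 8 from Aggressive, versus 0 from Moderate. No profitable deviation for Player A.
Holding Player A at Aggressive: Player B gets 11 from Aggressive, versus 6 from Moderate, 1 from Cautious. No profitable deviation for Player B either.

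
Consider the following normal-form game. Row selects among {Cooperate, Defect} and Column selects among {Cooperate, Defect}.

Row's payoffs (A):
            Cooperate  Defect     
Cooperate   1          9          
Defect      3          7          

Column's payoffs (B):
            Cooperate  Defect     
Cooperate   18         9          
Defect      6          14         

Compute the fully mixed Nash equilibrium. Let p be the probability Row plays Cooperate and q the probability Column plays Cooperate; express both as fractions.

In a mixed NE each player is indifferent between their pure strategies, so the opponent's mix sets the indifference.
Column indifferent between Cooperate and Defect: p·18 + (1−p)·6 = p·9 + (1−p)·14 ⟹ 6 + 12p = 14 + (-5)p ⟹ p = 8/17.
Row indifferent between Cooperate and Defect: q·1 + (1−q)·9 = q·3 + (1−q)·7 ⟹ 9 + (-8)q = 7 + (-4)q ⟹ q = 1/2.

p = 8/17, q = 1/2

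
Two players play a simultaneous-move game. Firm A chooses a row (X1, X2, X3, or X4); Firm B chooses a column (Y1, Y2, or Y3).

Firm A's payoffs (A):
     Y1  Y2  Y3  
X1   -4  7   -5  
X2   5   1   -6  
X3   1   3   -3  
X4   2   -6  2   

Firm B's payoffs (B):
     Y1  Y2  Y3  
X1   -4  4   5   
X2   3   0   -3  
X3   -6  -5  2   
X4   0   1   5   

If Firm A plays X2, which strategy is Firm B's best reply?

Y1

With Firm A fixed at X2, Firm B's payoffs are: Y1 → 3, Y2 → 0, Y3 → -3.
The maximum is 3, achieved by Y1.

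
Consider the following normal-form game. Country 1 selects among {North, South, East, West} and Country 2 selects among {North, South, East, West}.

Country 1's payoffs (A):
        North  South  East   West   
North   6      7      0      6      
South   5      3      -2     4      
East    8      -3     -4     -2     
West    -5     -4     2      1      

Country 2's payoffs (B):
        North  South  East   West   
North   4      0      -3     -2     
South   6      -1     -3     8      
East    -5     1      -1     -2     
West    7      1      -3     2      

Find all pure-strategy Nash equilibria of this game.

A profile is a Nash equilibrium when each player is best-responding to the other.
Country 1's best responses — vs North: East (payoff 8); vs South: North (payoff 7); vs East: West (payoff 2); vs West: North (payoff 6).
Country 2's best responses — vs North: North (payoff 4); vs South: West (payoff 8); vs East: South (payoff 1); vs West: North (payoff 7).
No cell has both players best-responding. For instance, Country 1's best reply to West is North, but against North Country 2 prefers North over West.

There is no pure-strategy Nash equilibrium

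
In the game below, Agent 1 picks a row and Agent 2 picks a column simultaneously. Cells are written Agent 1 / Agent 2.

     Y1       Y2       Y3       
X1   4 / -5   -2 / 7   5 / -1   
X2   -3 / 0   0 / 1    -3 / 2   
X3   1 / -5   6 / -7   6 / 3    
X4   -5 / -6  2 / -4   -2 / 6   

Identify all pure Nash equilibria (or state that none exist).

(X3, Y3)

Check mutual best responses: a cell is a NE iff neither player can gain by unilaterally deviating.
Agent 1's best responses — vs Y1: X1 (payoff 4); vs Y2: X3 (payoff 6); vs Y3: X3 (payoff 6).
Agent 2's best responses — vs X1: Y2 (payoff 7); vs X2: Y3 (payoff 2); vs X3: Y3 (payoff 3); vs X4: Y3 (payoff 6).
The only mutual best response is (X3, Y3); neither player gains by switching there.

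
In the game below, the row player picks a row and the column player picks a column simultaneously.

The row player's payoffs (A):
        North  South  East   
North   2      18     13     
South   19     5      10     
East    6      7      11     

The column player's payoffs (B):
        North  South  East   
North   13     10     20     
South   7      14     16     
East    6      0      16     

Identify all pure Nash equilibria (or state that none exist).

Find each player's best response to every opponent strategy; NE are the intersections.
The row player's best responses — vs North: South (payoff 19); vs South: North (payoff 18); vs East: North (payoff 13).
The column player's best responses — vs North: East (payoff 20); vs South: East (payoff 16); vs East: East (payoff 16).
The only mutual best response is (North, East); neither player gains by switching there.

(North, East)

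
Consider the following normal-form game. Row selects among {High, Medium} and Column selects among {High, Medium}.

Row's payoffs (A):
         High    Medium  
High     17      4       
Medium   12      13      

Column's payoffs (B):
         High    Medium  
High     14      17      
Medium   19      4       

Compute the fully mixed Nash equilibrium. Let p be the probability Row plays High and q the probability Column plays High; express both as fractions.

Each player's mixing probability is pinned down by making the *other* player indifferent.
Column indifferent between High and Medium: p·14 + (1−p)·19 = p·17 + (1−p)·4 ⟹ 19 + (-5)p = 4 + 13p ⟹ p = 5/6.
Row indifferent between High and Medium: q·17 + (1−q)·4 = q·12 + (1−q)·13 ⟹ 4 + 13q = 13 + (-1)q ⟹ q = 9/14.

p = 5/6, q = 9/14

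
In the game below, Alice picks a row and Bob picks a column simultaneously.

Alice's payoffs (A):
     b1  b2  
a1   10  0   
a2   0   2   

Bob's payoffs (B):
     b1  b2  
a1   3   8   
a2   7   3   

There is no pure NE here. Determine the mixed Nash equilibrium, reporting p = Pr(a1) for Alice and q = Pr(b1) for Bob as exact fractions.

In a mixed NE each player is indifferent between their pure strategies, so the opponent's mix sets the indifference.
Bob indifferent between b1 and b2: p·3 + (1−p)·7 = p·8 + (1−p)·3 ⟹ 7 + (-4)p = 3 + 5p ⟹ p = 4/9.
Alice indifferent between a1 and a2: q·10 + (1−q)·0 = q·0 + (1−q)·2 ⟹ 0 + 10q = 2 + (-2)q ⟹ q = 1/6.

p = 4/9, q = 1/6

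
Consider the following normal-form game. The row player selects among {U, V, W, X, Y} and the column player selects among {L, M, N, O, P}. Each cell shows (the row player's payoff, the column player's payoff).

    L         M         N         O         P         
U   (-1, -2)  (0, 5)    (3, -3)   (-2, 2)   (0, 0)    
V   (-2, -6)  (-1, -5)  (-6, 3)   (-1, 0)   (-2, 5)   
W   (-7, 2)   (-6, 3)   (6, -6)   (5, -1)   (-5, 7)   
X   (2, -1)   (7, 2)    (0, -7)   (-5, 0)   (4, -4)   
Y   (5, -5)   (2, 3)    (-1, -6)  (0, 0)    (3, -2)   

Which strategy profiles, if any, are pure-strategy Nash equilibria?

Find each player's best response to every opponent strategy; NE are the intersections.
The row player's best responses — vs L: Y (payoff 5); vs M: X (payoff 7); vs N: W (payoff 6); vs O: W (payoff 5); vs P: X (payoff 4).
The column player's best responses — vs U: M (payoff 5); vs V: P (payoff 5); vs W: P (payoff 7); vs X: M (payoff 2); vs Y: M (payoff 3).
The only mutual best response is (X, M); neither player gains by switching there.

(X, M)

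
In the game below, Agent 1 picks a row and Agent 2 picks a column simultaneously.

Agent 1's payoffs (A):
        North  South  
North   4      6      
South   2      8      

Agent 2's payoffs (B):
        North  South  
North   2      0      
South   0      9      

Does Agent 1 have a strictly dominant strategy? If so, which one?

None

Check whether one of Agent 1's strategies beats all alternatives regardless of what the opponent does.
North is not dominant: against South, South gives 8 > 6.
South is not dominant: against North, North gives 4 > 2.
No single strategy is best against every opponent action.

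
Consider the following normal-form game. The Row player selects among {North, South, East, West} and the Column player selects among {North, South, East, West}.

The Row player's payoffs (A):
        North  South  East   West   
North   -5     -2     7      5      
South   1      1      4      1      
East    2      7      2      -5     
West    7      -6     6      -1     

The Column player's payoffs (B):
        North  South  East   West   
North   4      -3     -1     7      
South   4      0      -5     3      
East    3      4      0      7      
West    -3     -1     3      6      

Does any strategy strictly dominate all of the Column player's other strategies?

Check whether one of the Column player's strategies beats all alternatives regardless of what the opponent does.
North is not dominant: against North, West gives 7 > 4.
South is not dominant: against North, North gives 4 > -3.
East is not dominant: against North, North gives 4 > -1.
West is not dominant: against South, North gives 4 > 3.
No single strategy is best against every opponent action.

No strictly dominant strategy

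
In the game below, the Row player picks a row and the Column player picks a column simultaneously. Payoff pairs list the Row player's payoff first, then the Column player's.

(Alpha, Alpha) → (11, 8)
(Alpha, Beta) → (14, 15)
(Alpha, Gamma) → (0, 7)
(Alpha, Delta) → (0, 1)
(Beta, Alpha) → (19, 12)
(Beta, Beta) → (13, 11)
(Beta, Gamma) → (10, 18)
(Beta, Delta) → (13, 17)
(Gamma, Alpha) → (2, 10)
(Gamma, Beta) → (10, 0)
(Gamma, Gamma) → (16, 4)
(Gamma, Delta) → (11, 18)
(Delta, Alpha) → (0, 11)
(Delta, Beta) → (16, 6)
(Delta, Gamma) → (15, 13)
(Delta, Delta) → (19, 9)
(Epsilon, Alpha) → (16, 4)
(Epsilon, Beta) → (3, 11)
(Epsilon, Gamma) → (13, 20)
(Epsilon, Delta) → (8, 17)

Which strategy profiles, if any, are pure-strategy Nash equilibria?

No pure-strategy Nash equilibrium

Check mutual best responses: a cell is a NE iff neither player can gain by unilaterally deviating.
The Row player's best responses — vs Alpha: Beta (payoff 19); vs Beta: Delta (payoff 16); vs Gamma: Gamma (payoff 16); vs Delta: Delta (payoff 19).
The Column player's best responses — vs Alpha: Beta (payoff 15); vs Beta: Gamma (payoff 18); vs Gamma: Delta (payoff 18); vs Delta: Gamma (payoff 13); vs Epsilon: Gamma (payoff 20).
No cell has both players best-responding. For instance, the Row player's best reply to Gamma is Gamma, but against Gamma the Column player prefers Delta over Gamma.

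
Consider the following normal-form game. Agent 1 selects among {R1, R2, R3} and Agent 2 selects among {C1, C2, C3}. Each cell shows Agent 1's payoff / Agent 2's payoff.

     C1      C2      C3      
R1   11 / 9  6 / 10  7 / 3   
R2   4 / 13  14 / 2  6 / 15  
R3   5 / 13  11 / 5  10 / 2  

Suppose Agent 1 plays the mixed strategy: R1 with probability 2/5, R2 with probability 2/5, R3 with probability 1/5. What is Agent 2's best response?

Compute Agent 2's expected payoff from each pure strategy against the given mix.
C1: (2/5)·9 + (2/5)·13 + (1/5)·13 = 57/5
C2: (2/5)·10 + (2/5)·2 + (1/5)·5 = 29/5
C3: (2/5)·3 + (2/5)·15 + (1/5)·2 = 38/5
Highest expected payoff is 57/5, from C1.

C1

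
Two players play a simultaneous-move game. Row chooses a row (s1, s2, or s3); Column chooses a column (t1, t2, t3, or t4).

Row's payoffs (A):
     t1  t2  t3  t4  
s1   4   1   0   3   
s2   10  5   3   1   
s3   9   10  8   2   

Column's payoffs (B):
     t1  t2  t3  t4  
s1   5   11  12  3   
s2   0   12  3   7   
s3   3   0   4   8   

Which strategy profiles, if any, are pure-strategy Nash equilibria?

Check mutual best responses: a cell is a NE iff neither player can gain by unilaterally deviating.
Row's best responses — vs t1: s2 (payoff 10); vs t2: s3 (payoff 10); vs t3: s3 (payoff 8); vs t4: s1 (payoff 3).
Column's best responses — vs s1: t3 (payoff 12); vs s2: t2 (payoff 12); vs s3: t4 (payoff 8).
No cell has both players best-responding. For instance, Row's best reply to t4 is s1, but against s1 Column prefers t3 over t4.

No pure-strategy Nash equilibrium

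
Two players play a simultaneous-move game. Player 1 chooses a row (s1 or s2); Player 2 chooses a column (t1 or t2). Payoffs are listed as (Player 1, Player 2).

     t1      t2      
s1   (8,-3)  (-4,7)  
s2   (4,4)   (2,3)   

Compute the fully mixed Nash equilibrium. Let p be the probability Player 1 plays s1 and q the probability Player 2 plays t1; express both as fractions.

Each player's mixing probability is pinned down by making the *other* player indifferent.
Player 2 indifferent between t1 and t2: p·(-3) + (1−p)·4 = p·7 + (1−p)·3 ⟹ 4 + (-7)p = 3 + 4p ⟹ p = 1/11.
Player 1 indifferent between s1 and s2: q·8 + (1−q)·(-4) = q·4 + (1−q)·2 ⟹ (-4) + 12q = 2 + 2q ⟹ q = 3/5.

p = 1/11, q = 3/5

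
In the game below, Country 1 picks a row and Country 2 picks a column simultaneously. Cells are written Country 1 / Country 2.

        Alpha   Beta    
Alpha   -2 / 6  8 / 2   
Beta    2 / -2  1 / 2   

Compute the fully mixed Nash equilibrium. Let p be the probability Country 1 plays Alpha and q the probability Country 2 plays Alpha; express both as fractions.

p = 1/2, q = 7/11

Each player's mixing probability is pinned down by making the *other* player indifferent.
Country 2 indifferent between Alpha and Beta: p·6 + (1−p)·(-2) = p·2 + (1−p)·2 ⟹ (-2) + 8p = 2 + 0p ⟹ p = 1/2.
Country 1 indifferent between Alpha and Beta: q·(-2) + (1−q)·8 = q·2 + (1−q)·1 ⟹ 8 + (-10)q = 1 + 1q ⟹ q = 7/11.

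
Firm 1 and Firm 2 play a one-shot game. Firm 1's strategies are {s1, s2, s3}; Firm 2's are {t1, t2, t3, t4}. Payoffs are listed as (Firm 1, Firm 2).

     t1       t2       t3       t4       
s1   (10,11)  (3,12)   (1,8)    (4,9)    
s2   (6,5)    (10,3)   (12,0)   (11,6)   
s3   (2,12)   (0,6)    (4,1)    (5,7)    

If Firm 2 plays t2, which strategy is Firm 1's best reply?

s2

With Firm 2 fixed at t2, Firm 1's payoffs are: s1 → 3, s2 → 10, s3 → 0.
The maximum is 10, achieved by s2.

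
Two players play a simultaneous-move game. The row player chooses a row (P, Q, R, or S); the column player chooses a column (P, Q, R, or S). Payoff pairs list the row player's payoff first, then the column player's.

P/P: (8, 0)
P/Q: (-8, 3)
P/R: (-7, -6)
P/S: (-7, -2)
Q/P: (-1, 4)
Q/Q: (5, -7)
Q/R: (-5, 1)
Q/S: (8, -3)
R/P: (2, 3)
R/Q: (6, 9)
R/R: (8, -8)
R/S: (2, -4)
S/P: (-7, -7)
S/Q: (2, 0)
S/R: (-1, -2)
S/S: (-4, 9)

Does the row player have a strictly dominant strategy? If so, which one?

A strategy is strictly dominant if it gives the row player a strictly higher payoff than every other strategy, against every choice by the opponent.
P is not dominant: against Q, Q gives 5 > -8.
Q is not dominant: against P, P gives 8 > -1.
R is not dominant: against P, P gives 8 > 2.
S is not dominant: against P, P gives 8 > -7.
No single strategy is best against every opponent action.

No strictly dominant strategy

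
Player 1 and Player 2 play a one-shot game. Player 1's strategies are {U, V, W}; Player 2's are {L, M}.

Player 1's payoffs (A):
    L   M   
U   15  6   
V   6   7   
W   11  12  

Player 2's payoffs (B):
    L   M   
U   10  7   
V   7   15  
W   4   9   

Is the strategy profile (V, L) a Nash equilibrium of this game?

No

Holding Player 2 at L: Player 1 gets 6 from V but could get 15 by switching to U. Player 1 has a profitable deviation.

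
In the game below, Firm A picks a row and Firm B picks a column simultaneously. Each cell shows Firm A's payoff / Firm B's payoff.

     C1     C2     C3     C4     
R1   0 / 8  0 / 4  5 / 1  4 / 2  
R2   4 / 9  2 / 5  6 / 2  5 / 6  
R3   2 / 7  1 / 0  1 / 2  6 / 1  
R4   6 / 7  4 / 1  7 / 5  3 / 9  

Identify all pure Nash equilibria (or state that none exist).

A profile is a Nash equilibrium when each player is best-responding to the other.
Firm A's best responses — vs C1: R4 (payoff 6); vs C2: R4 (payoff 4); vs C3: R4 (payoff 7); vs C4: R3 (payoff 6).
Firm B's best responses — vs R1: C1 (payoff 8); vs R2: C1 (payoff 9); vs R3: C1 (payoff 7); vs R4: C4 (payoff 9).
No cell has both players best-responding. For instance, Firm A's best reply to C2 is R4, but against R4 Firm B prefers C4 over C2.

No pure-strategy Nash equilibrium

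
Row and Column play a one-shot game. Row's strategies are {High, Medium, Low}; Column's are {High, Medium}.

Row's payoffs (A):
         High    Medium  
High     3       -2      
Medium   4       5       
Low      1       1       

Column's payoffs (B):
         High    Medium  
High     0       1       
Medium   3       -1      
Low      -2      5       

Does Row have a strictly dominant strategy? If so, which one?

A strategy is strictly dominant if it gives Row a strictly higher payoff than every other strategy, against every choice by the opponent.
Medium strictly dominates: vs High: 4 > each of {3, 1}; vs Medium: 5 > each of {-2, 1}.

Medium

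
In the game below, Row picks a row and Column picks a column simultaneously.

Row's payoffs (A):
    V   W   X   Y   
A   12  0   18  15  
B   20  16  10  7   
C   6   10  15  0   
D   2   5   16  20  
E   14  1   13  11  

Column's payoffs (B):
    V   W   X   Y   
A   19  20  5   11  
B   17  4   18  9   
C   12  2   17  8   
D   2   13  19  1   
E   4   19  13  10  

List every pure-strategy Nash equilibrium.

Check mutual best responses: a cell is a NE iff neither player can gain by unilaterally deviating.
Row's best responses — vs V: B (payoff 20); vs W: B (payoff 16); vs X: A (payoff 18); vs Y: D (payoff 20).
Column's best responses — vs A: W (payoff 20); vs B: X (payoff 18); vs C: X (payoff 17); vs D: X (payoff 19); vs E: W (payoff 19).
No cell has both players best-responding. For instance, Row's best reply to W is B, but against B Column prefers X over W.

None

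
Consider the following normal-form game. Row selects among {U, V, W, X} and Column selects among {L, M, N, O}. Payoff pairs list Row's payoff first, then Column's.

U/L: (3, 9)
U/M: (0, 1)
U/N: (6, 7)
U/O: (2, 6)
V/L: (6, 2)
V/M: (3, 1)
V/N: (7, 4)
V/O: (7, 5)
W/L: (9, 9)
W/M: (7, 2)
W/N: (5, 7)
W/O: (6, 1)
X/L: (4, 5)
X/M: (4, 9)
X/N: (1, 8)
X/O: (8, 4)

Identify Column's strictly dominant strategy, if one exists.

No strictly dominant strategy

A strategy is strictly dominant if it gives Column a strictly higher payoff than every other strategy, against every choice by the opponent.
L is not dominant: against V, N gives 4 > 2.
M is not dominant: against U, L gives 9 > 1.
N is not dominant: against U, L gives 9 > 7.
O is not dominant: against U, L gives 9 > 6.
No single strategy is best against every opponent action.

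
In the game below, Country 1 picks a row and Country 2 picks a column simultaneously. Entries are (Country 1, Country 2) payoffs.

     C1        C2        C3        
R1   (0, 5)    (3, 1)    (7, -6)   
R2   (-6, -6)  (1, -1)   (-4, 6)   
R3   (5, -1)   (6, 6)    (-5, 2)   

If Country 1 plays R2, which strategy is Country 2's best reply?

C3

With Country 1 fixed at R2, Country 2's payoffs are: C1 → -6, C2 → -1, C3 → 6.
The maximum is 6, achieved by C3.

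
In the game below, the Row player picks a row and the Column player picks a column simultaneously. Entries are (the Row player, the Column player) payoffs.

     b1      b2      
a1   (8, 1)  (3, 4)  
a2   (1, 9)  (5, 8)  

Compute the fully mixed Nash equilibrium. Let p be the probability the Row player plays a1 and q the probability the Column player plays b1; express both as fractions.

p = 1/4, q = 2/9

Each player's mixing probability is pinned down by making the *other* player indifferent.
The Column player indifferent between b1 and b2: p·1 + (1−p)·9 = p·4 + (1−p)·8 ⟹ 9 + (-8)p = 8 + (-4)p ⟹ p = 1/4.
The Row player indifferent between a1 and a2: q·8 + (1−q)·3 = q·1 + (1−q)·5 ⟹ 3 + 5q = 5 + (-4)q ⟹ q = 2/9.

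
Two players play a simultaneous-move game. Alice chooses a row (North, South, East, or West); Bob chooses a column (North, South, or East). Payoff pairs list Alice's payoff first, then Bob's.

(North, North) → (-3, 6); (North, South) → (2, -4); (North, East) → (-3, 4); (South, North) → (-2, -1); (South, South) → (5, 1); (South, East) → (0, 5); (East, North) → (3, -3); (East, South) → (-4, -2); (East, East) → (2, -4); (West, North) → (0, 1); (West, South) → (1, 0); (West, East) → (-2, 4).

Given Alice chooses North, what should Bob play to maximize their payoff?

North

With Alice fixed at North, Bob's payoffs are: North → 6, South → -4, East → 4.
The maximum is 6, achieved by North.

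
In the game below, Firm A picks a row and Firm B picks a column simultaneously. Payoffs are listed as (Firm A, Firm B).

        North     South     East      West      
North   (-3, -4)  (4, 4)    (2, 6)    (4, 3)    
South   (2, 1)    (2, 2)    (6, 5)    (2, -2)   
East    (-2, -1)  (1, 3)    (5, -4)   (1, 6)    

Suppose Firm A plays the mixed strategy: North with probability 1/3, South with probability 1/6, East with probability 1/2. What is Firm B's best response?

West

Compute Firm B's expected payoff from each pure strategy against the given mix.
North: (1/3)·(-4) + (1/6)·1 + (1/2)·(-1) = -5/3
South: (1/3)·4 + (1/6)·2 + (1/2)·3 = 19/6
East: (1/3)·6 + (1/6)·5 + (1/2)·(-4) = 5/6
West: (1/3)·3 + (1/6)·(-2) + (1/2)·6 = 11/3
Highest expected payoff is 11/3, from West.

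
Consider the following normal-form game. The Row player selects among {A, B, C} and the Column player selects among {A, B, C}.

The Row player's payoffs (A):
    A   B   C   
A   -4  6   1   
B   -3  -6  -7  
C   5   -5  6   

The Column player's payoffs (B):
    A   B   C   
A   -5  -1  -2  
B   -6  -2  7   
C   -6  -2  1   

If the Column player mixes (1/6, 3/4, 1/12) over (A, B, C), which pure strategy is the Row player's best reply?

Compute the Row player's expected payoff from each pure strategy against the given mix.
A: (1/6)·(-4) + (3/4)·6 + (1/12)·1 = 47/12
B: (1/6)·(-3) + (3/4)·(-6) + (1/12)·(-7) = -67/12
C: (1/6)·5 + (3/4)·(-5) + (1/12)·6 = -29/12
Highest expected payoff is 47/12, from A.

A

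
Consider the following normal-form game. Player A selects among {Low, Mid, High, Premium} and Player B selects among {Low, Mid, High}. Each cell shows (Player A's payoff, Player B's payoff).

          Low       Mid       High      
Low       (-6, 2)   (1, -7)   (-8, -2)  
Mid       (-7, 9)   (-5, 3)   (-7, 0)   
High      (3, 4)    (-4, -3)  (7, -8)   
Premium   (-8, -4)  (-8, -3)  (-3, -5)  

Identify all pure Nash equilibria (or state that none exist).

(High, Low)

Find each player's best response to every opponent strategy; NE are the intersections.
Player A's best responses — vs Low: High (payoff 3); vs Mid: Low (payoff 1); vs High: High (payoff 7).
Player B's best responses — vs Low: Low (payoff 2); vs Mid: Low (payoff 9); vs High: Low (payoff 4); vs Premium: Mid (payoff -3).
The only mutual best response is (High, Low); neither player gains by switching there.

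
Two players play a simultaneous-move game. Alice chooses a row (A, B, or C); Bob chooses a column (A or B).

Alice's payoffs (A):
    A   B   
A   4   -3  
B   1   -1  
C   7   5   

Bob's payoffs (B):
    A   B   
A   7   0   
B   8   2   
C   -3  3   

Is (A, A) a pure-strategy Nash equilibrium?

No

Holding Bob at A: Alice gets 4 from A but could get 7 by switching to C. Alice has a profitable deviation.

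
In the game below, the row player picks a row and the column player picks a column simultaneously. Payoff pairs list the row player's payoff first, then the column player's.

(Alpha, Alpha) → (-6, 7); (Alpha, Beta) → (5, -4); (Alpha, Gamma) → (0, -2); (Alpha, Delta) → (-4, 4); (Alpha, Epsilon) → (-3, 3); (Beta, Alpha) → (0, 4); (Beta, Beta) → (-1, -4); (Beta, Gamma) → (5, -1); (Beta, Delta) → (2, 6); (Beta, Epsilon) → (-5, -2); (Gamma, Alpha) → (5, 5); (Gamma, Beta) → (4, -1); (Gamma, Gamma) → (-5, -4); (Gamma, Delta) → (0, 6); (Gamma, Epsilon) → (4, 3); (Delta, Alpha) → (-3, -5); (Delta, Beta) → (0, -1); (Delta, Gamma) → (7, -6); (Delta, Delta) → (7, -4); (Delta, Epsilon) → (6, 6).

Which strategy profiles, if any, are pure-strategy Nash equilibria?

(Delta, Epsilon)

Find each player's best response to every opponent strategy; NE are the intersections.
The row player's best responses — vs Alpha: Gamma (payoff 5); vs Beta: Alpha (payoff 5); vs Gamma: Delta (payoff 7); vs Delta: Delta (payoff 7); vs Epsilon: Delta (payoff 6).
The column player's best responses — vs Alpha: Alpha (payoff 7); vs Beta: Delta (payoff 6); vs Gamma: Delta (payoff 6); vs Delta: Epsilon (payoff 6).
The only mutual best response is (Delta, Epsilon); neither player gains by switching there.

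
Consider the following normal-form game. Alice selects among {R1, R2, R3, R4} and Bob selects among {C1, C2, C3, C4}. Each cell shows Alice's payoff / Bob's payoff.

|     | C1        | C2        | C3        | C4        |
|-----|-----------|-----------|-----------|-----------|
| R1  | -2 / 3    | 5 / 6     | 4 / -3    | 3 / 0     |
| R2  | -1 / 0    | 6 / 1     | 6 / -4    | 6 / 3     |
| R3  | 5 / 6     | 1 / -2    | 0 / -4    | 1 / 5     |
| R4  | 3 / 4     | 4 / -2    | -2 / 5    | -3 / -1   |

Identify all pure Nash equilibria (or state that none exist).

(R2, C4) and (R3, C1)

A profile is a Nash equilibrium when each player is best-responding to the other.
Alice's best responses — vs C1: R3 (payoff 5); vs C2: R2 (payoff 6); vs C3: R2 (payoff 6); vs C4: R2 (payoff 6).
Bob's best responses — vs R1: C2 (payoff 6); vs R2: C4 (payoff 3); vs R3: C1 (payoff 6); vs R4: C3 (payoff 5).
Mutual best responses occur at (R2, C4) and (R3, C1); at each, neither player gains by switching.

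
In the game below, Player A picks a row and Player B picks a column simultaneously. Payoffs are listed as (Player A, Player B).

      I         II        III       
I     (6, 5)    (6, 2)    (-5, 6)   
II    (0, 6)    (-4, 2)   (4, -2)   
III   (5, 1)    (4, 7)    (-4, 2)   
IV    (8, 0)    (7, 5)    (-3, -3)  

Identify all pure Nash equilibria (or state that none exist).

(IV, II)

Check mutual best responses: a cell is a NE iff neither player can gain by unilaterally deviating.
Player A's best responses — vs I: IV (payoff 8); vs II: IV (payoff 7); vs III: II (payoff 4).
Player B's best responses — vs I: III (payoff 6); vs II: I (payoff 6); vs III: II (payoff 7); vs IV: II (payoff 5).
The only mutual best response is (IV, II); neither player gains by switching there.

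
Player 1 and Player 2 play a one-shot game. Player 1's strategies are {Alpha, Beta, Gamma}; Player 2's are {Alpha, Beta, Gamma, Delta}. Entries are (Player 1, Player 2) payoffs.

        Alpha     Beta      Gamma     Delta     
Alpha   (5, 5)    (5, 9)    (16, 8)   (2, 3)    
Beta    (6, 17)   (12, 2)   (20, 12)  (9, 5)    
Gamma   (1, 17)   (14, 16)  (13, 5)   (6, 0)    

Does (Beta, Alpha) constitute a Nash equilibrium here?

Yes

Holding Player 2 at Alpha: Player 1 gets 6 from Beta, versus 5 from Alpha, 1 from Gamma. No profitable deviation for Player 1.
Holding Player 1 at Beta: Player 2 gets 17 from Alpha, versus 2 from Beta, 12 from Gamma, 5 from Delta. No profitable deviation for Player 2 either.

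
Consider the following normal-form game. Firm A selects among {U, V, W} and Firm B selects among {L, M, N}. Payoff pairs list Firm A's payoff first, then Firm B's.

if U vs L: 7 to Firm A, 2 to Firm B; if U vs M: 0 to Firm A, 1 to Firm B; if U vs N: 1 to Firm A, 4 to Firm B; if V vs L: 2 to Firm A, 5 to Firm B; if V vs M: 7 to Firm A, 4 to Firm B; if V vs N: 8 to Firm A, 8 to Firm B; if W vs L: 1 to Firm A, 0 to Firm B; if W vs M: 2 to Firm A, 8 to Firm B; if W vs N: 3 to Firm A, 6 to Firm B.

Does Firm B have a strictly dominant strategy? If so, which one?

None

Check whether one of Firm B's strategies beats all alternatives regardless of what the opponent does.
L is not dominant: against U, N gives 4 > 2.
M is not dominant: against U, L gives 2 > 1.
N is not dominant: against W, M gives 8 > 6.
No single strategy is best against every opponent action.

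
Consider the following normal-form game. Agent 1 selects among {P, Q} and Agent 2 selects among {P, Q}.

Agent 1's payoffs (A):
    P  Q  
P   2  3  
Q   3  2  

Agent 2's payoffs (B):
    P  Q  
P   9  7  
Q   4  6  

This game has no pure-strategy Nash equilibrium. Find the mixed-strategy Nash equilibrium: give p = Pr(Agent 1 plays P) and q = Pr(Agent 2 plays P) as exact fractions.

Each player's mixing probability is pinned down by making the *other* player indifferent.
Agent 2 indifferent between P and Q: p·9 + (1−p)·4 = p·7 + (1−p)·6 ⟹ 4 + 5p = 6 + 1p ⟹ p = 1/2.
Agent 1 indifferent between P and Q: q·2 + (1−q)·3 = q·3 + (1−q)·2 ⟹ 3 + (-1)q = 2 + 1q ⟹ q = 1/2.

p = 1/2, q = 1/2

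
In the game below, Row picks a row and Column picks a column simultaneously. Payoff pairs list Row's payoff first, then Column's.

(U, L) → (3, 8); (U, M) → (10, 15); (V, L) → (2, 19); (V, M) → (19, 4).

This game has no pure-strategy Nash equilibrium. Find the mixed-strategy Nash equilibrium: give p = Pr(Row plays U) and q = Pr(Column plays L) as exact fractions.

p = 15/22, q = 9/10

In a mixed NE each player is indifferent between their pure strategies, so the opponent's mix sets the indifference.
Column indifferent between L and M: p·8 + (1−p)·19 = p·15 + (1−p)·4 ⟹ 19 + (-11)p = 4 + 11p ⟹ p = 15/22.
Row indifferent between U and V: q·3 + (1−q)·10 = q·2 + (1−q)·19 ⟹ 10 + (-7)q = 19 + (-17)q ⟹ q = 9/10.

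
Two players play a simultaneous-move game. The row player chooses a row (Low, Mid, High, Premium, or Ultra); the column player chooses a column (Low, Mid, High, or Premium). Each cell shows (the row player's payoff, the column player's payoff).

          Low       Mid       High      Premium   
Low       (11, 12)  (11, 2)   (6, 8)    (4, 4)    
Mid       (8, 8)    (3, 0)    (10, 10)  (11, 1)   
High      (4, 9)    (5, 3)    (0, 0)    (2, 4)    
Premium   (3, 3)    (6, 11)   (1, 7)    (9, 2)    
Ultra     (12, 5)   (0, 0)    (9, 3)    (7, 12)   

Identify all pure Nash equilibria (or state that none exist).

Find each player's best response to every opponent strategy; NE are the intersections.
The row player's best responses — vs Low: Ultra (payoff 12); vs Mid: Low (payoff 11); vs High: Mid (payoff 10); vs Premium: Mid (payoff 11).
The column player's best responses — vs Low: Low (payoff 12); vs Mid: High (payoff 10); vs High: Low (payoff 9); vs Premium: Mid (payoff 11); vs Ultra: Premium (payoff 12).
The only mutual best response is (Mid, High); neither player gains by switching there.

(Mid, High)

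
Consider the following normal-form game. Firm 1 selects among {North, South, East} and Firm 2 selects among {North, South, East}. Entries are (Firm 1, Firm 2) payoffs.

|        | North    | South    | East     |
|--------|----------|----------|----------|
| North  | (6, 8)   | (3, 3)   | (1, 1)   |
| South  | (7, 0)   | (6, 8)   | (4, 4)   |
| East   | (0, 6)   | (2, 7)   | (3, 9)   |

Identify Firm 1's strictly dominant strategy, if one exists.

A strategy is strictly dominant if it gives Firm 1 a strictly higher payoff than every other strategy, against every choice by the opponent.
South strictly dominates: vs North: 7 > each of {6, 0}; vs South: 6 > each of {3, 2}; vs East: 4 > each of {1, 3}.

South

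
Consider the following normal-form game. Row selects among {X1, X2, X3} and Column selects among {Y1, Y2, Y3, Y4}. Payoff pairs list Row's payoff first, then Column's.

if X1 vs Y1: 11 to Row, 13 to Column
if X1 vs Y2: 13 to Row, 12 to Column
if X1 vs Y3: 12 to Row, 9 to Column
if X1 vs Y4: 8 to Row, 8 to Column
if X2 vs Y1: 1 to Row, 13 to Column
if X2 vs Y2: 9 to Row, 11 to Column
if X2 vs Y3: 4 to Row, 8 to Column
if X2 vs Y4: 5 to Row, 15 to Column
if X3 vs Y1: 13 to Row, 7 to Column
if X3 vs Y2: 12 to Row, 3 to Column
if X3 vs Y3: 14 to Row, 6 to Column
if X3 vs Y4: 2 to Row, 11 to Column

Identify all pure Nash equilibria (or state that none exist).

A profile is a Nash equilibrium when each player is best-responding to the other.
Row's best responses — vs Y1: X3 (payoff 13); vs Y2: X1 (payoff 13); vs Y3: X3 (payoff 14); vs Y4: X1 (payoff 8).
Column's best responses — vs X1: Y1 (payoff 13); vs X2: Y4 (payoff 15); vs X3: Y4 (payoff 11).
No cell has both players best-responding. For instance, Row's best reply to Y4 is X1, but against X1 Column prefers Y1 over Y4.

No pure-strategy Nash equilibrium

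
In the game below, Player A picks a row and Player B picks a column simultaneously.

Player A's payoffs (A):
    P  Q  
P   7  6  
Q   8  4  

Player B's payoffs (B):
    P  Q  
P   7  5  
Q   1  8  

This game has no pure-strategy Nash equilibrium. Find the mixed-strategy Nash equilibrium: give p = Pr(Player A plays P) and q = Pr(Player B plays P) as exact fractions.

In a mixed NE each player is indifferent between their pure strategies, so the opponent's mix sets the indifference.
Player B indifferent between P and Q: p·7 + (1−p)·1 = p·5 + (1−p)·8 ⟹ 1 + 6p = 8 + (-3)p ⟹ p = 7/9.
Player A indifferent between P and Q: q·7 + (1−q)·6 = q·8 + (1−q)·4 ⟹ 6 + 1q = 4 + 4q ⟹ q = 2/3.

p = 7/9, q = 2/3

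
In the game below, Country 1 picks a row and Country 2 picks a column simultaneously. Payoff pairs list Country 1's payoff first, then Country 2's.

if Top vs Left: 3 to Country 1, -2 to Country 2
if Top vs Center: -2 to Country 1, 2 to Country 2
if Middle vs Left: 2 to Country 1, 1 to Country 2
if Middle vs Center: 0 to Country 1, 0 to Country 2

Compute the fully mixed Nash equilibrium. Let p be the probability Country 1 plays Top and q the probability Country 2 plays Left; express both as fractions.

Each player's mixing probability is pinned down by making the *other* player indifferent.
Country 2 indifferent between Left and Center: p·(-2) + (1−p)·1 = p·2 + (1−p)·0 ⟹ 1 + (-3)p = 0 + 2p ⟹ p = 1/5.
Country 1 indifferent between Top and Middle: q·3 + (1−q)·(-2) = q·2 + (1−q)·0 ⟹ (-2) + 5q = 0 + 2q ⟹ q = 2/3.

p = 1/5, q = 2/3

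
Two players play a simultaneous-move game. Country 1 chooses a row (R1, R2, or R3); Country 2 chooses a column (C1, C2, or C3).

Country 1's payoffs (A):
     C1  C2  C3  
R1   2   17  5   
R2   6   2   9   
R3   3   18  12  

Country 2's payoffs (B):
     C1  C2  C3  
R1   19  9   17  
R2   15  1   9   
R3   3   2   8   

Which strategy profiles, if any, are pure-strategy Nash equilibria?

(R2, C1) and (R3, C3)

A profile is a Nash equilibrium when each player is best-responding to the other.
Country 1's best responses — vs C1: R2 (payoff 6); vs C2: R3 (payoff 18); vs C3: R3 (payoff 12).
Country 2's best responses — vs R1: C1 (payoff 19); vs R2: C1 (payoff 15); vs R3: C3 (payoff 8).
Mutual best responses occur at (R2, C1) and (R3, C3); at each, neither player gains by switching.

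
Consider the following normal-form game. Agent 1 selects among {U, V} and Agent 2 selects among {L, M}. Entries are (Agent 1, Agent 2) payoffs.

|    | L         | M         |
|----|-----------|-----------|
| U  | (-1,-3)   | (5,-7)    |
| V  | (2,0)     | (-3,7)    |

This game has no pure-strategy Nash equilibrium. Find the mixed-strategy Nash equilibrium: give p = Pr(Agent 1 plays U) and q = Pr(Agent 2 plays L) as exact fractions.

Each player's mixing probability is pinned down by making the *other* player indifferent.
Agent 2 indifferent between L and M: p·(-3) + (1−p)·0 = p·(-7) + (1−p)·7 ⟹ 0 + (-3)p = 7 + (-14)p ⟹ p = 7/11.
Agent 1 indifferent between U and V: q·(-1) + (1−q)·5 = q·2 + (1−q)·(-3) ⟹ 5 + (-6)q = (-3) + 5q ⟹ q = 8/11.

p = 7/11, q = 8/11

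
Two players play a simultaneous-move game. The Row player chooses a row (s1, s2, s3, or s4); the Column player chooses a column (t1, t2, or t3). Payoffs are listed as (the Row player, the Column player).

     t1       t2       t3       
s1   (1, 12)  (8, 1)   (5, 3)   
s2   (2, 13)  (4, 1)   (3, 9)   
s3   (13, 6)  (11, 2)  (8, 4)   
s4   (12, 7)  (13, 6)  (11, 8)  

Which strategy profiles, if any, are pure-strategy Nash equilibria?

(s3, t1) and (s4, t3)

Find each player's best response to every opponent strategy; NE are the intersections.
The Row player's best responses — vs t1: s3 (payoff 13); vs t2: s4 (payoff 13); vs t3: s4 (payoff 11).
The Column player's best responses — vs s1: t1 (payoff 12); vs s2: t1 (payoff 13); vs s3: t1 (payoff 6); vs s4: t3 (payoff 8).
Mutual best responses occur at (s3, t1) and (s4, t3); at each, neither player gains by switching.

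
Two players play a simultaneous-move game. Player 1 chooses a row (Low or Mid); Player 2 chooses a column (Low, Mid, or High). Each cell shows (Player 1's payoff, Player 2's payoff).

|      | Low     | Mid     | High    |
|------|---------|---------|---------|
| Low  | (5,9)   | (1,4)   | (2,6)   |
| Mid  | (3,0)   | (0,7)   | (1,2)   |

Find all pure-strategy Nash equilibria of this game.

Check mutual best responses: a cell is a NE iff neither player can gain by unilaterally deviating.
Player 1's best responses — vs Low: Low (payoff 5); vs Mid: Low (payoff 1); vs High: Low (payoff 2).
Player 2's best responses — vs Low: Low (payoff 9); vs Mid: Mid (payoff 7).
The only mutual best response is (Low, Low); neither player gains by switching there.

(Low, Low)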